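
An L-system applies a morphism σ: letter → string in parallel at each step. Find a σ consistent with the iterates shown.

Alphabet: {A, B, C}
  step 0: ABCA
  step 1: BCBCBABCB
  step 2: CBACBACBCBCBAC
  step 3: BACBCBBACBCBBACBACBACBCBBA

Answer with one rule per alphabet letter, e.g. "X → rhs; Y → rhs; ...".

  step 2 ⇒ step 3: CBACBACBCBCBAC ⇒ BA·C·BCB·BA·C·BCB·BA·C·BA·C·BA·C·BCB·BA
    A ↦ BCB
    B ↦ C
    C ↦ BA

A->BCB, B->C, C->BA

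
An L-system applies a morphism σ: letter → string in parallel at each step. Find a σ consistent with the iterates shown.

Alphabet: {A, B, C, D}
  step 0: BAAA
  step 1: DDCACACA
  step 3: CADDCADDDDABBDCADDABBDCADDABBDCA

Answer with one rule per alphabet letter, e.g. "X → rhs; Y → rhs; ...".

A->CA, B->DD, C->BD, D->AB

  step 0 ⇒ step 1: BAAA ⇒ DD·CA·CA·CA
    A ↦ CA
    B ↦ DD
    C ↦ BD  (constrained at step 1)
    D ↦ AB  (constrained at step 1)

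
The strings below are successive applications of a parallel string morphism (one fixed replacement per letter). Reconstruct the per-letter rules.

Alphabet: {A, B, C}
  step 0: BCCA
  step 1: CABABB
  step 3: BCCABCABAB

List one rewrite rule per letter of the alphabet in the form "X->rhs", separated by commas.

A->B, B->C, C->AB

  step 0 ⇒ step 1: BCCA ⇒ C·AB·AB·B
    A ↦ B
    B ↦ C
    C ↦ AB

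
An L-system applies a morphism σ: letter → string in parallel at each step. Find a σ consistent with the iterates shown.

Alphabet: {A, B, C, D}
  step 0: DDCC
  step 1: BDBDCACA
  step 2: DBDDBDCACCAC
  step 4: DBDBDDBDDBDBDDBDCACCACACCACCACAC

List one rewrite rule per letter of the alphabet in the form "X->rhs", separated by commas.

  step 1 ⇒ step 2: BDBDCACA ⇒ D·BD·D·BD·CA·C·CA·C
    A ↦ C
    B ↦ D
    C ↦ CA
    D ↦ BD

A->C, B->D, C->CA, D->BD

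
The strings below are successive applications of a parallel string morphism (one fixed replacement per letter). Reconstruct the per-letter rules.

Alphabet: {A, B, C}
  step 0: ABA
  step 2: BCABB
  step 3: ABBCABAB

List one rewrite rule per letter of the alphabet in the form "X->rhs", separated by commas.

  step 2 ⇒ step 3: BCABB ⇒ AB·B·C·AB·AB
    A ↦ C
    B ↦ AB
    C ↦ B

A->C, B->AB, C->B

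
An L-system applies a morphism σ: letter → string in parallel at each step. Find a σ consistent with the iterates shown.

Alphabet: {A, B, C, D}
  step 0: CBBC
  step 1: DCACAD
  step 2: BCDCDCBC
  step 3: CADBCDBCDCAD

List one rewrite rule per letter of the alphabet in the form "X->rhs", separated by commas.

A->C, B->CA, C->D, D->BC

  step 2 ⇒ step 3: BCDCDCBC ⇒ CA·D·BC·D·BC·D·CA·D
    B ↦ CA
    C ↦ D
    D ↦ BC
  step 1 ⇒ step 2: DCACAD ⇒ BC·D·C·D·C·BC
    A ↦ C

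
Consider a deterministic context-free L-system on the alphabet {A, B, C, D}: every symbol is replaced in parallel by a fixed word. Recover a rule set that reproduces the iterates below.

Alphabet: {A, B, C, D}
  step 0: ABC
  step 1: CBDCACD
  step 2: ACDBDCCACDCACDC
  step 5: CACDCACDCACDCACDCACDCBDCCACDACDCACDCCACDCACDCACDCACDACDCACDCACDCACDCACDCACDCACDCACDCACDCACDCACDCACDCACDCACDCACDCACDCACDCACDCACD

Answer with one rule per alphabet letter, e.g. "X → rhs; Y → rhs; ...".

A->C, B->BDC, C->ACD, D->C

  step 1 ⇒ step 2: CBDCACD ⇒ ACD·BDC·C·ACD·C·ACD·C
    A ↦ C
    B ↦ BDC
    C ↦ ACD
    D ↦ C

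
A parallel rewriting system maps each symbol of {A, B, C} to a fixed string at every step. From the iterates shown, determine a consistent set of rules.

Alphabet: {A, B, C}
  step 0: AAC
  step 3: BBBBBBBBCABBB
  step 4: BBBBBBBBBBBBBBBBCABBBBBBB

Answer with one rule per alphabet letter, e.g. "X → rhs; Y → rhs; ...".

A->B, B->BB, C->CA

  step 3 ⇒ step 4: BBBBBBBBCABBB ⇒ BB·BB·BB·BB·BB·BB·BB·BB·CA·B·BB·BB·BB
    A ↦ B
    B ↦ BB
    C ↦ CA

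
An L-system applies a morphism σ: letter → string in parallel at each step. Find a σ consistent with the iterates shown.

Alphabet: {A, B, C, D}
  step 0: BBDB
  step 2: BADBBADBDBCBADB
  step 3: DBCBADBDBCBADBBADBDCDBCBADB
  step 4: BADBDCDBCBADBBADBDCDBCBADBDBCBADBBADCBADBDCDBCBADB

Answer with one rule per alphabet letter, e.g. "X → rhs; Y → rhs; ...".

  step 3 ⇒ step 4: DBCBADBDBCBADBBADBDCDBCBADB ⇒ BA·DB·DC·DB·C·BA·DB·BA·DB·DC·DB·C·BA·DB·DB·C·BA·DB·BA·DC·BA·DB·DC·DB·C·BA·DB
    A ↦ C
    B ↦ DB
    C ↦ DC
    D ↦ BA

A->C, B->DB, C->DC, D->BA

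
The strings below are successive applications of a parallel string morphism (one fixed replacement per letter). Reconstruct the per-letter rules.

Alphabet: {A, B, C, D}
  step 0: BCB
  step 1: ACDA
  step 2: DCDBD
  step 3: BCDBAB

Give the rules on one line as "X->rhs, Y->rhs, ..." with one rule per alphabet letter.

  step 2 ⇒ step 3: DCDBD ⇒ B·CD·B·A·B
    B ↦ A
    C ↦ CD
    D ↦ B
  step 1 ⇒ step 2: ACDA ⇒ D·CD·B·D
    A ↦ D

A->D, B->A, C->CD, D->B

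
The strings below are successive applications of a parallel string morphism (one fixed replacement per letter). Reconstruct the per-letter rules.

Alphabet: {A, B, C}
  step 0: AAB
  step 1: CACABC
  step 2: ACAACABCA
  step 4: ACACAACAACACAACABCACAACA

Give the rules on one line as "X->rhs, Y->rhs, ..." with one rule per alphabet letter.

A->CA, B->BC, C->A

  step 1 ⇒ step 2: CACABC ⇒ A·CA·A·CA·BC·A
    A ↦ CA
    B ↦ BC
    C ↦ A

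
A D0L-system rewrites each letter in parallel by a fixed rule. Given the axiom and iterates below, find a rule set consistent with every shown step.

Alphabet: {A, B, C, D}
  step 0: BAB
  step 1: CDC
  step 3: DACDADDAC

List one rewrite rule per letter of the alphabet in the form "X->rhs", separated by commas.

  step 0 ⇒ step 1: BAB ⇒ C·D·C
    A ↦ D
    B ↦ C
    C ↦ DB  (constrained at step 1)
    D ↦ DA  (constrained at step 1)

A->D, B->C, C->DB, D->DA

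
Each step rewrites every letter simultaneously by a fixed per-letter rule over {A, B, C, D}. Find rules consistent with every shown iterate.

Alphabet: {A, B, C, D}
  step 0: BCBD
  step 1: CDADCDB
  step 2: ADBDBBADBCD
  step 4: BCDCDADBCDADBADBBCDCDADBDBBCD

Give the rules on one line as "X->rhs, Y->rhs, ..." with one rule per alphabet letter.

A->DB, B->CD, C->AD, D->B

  step 1 ⇒ step 2: CDADCDB ⇒ AD·B·DB·B·AD·B·CD
    A ↦ DB
    B ↦ CD
    C ↦ AD
    D ↦ B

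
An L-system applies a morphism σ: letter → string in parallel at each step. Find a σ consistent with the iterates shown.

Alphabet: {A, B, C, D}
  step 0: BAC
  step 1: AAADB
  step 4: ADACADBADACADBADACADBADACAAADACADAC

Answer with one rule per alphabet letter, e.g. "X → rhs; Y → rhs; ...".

  step 0 ⇒ step 1: BAC ⇒ AA·AD·B
    A ↦ AD
    B ↦ AA
    C ↦ B
    D ↦ AC  (constrained at step 1)

A->AD, B->AA, C->B, D->AC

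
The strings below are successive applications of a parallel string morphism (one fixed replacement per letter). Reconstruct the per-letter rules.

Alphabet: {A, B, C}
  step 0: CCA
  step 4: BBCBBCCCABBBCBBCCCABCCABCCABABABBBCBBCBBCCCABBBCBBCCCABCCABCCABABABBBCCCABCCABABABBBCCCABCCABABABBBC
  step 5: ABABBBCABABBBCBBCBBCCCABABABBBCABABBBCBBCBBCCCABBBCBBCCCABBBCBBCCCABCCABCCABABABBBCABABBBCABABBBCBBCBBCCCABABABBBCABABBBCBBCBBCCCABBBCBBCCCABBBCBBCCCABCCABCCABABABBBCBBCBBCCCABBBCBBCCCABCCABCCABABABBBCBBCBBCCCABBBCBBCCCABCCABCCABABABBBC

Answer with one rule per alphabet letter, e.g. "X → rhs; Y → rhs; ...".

A->CC, B->AB, C->BBC

  step 4 ⇒ step 5: BBCBBCCCABBBCBBCCCABCCABCCABABABBBCBBCBBCCCABBBCBBCCCABCCABCCABABABBBCCCABCCABABABBBCCCABCCABABABBBC ⇒ AB·AB·BBC·AB·AB·BBC·BBC·BBC·CC·AB·AB·AB·BBC·AB·AB·BBC·BBC·BBC·CC·AB·BBC·BBC·CC·AB·BBC·BBC·CC·AB·CC·AB·CC·AB·AB·AB·BBC·AB·AB·BBC·AB·AB·BBC·BBC·BBC·CC·AB·AB·AB·BBC·AB·AB·BBC·BBC·BBC·CC·AB·BBC·BBC·CC·AB·BBC·BBC·CC·AB·CC·AB·CC·AB·AB·AB·BBC·BBC·BBC·CC·AB·BBC·BBC·CC·AB·CC·AB·CC·AB·AB·AB·BBC·BBC·BBC·CC·AB·BBC·BBC·CC·AB·CC·AB·CC·AB·AB·AB·BBC
    A ↦ CC
    B ↦ AB
    C ↦ BBC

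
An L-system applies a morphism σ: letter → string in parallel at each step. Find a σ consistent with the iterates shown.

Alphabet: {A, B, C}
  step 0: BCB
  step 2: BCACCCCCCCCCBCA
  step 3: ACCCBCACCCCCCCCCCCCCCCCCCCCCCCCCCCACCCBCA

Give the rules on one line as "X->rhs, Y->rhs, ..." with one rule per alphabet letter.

  step 2 ⇒ step 3: BCACCCCCCCCCBCA ⇒ A·CCC·BCA·CCC·CCC·CCC·CCC·CCC·CCC·CCC·CCC·CCC·A·CCC·BCA
    A ↦ BCA
    B ↦ A
    C ↦ CCC

A->BCA, B->A, C->CCC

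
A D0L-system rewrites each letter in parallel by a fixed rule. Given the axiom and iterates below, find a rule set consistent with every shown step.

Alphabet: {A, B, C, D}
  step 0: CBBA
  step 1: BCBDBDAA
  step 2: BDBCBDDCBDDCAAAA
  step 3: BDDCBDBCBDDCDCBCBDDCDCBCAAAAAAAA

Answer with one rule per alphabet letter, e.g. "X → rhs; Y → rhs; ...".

A->AA, B->BD, C->BC, D->DC

  step 2 ⇒ step 3: BDBCBDDCBDDCAAAA ⇒ BD·DC·BD·BC·BD·DC·DC·BC·BD·DC·DC·BC·AA·AA·AA·AA
    A ↦ AA
    B ↦ BD
    C ↦ BC
    D ↦ DC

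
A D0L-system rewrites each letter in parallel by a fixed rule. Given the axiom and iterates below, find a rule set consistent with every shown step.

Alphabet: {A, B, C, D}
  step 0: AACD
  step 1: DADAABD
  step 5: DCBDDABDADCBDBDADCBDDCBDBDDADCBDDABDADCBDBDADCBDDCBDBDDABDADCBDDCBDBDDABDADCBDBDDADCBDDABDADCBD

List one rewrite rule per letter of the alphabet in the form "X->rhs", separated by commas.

A->DA, B->DC, C->A, D->BD

  step 0 ⇒ step 1: AACD ⇒ DA·DA·A·BD
    A ↦ DA
    C ↦ A
    D ↦ BD
    B ↦ DC  (constrained at step 1)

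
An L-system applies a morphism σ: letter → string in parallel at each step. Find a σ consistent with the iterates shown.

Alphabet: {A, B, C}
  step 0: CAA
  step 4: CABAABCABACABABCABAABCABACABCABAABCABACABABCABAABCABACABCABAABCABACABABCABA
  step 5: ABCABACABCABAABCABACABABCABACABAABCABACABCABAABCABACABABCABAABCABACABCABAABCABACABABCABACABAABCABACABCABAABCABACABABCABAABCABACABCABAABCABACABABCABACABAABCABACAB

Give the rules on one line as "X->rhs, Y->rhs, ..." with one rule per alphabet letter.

  step 4 ⇒ step 5: CABAABCABACABABCABAABCABACABCABAABCABACABABCABAABCABACABCABAABCABACABABCABA ⇒ AB·CAB·A·CAB·CAB·A·AB·CAB·A·CAB·AB·CAB·A·CAB·A·AB·CAB·A·CAB·CAB·A·AB·CAB·A·CAB·AB·CAB·A·AB·CAB·A·CAB·CAB·A·AB·CAB·A·CAB·AB·CAB·A·CAB·A·AB·CAB·A·CAB·CAB·A·AB·CAB·A·CAB·AB·CAB·A·AB·CAB·A·CAB·CAB·A·AB·CAB·A·CAB·AB·CAB·A·CAB·A·AB·CAB·A·CAB
    A ↦ CAB
    B ↦ A
    C ↦ AB

A->CAB, B->A, C->AB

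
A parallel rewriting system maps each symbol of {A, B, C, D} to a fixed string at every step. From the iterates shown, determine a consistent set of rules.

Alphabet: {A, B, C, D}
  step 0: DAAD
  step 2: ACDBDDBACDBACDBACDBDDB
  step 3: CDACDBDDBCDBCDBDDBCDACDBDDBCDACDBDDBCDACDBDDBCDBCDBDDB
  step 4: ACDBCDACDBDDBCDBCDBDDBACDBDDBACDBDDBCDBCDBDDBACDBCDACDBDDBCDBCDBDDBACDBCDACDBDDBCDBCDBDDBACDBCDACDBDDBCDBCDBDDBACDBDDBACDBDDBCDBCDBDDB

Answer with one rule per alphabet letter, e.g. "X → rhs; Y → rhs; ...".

A->CD, B->DDB, C->A, D->CDB

  step 3 ⇒ step 4: CDACDBDDBCDBCDBDDBCDACDBDDBCDACDBDDBCDACDBDDBCDBCDBDDB ⇒ A·CDB·CD·A·CDB·DDB·CDB·CDB·DDB·A·CDB·DDB·A·CDB·DDB·CDB·CDB·DDB·A·CDB·CD·A·CDB·DDB·CDB·CDB·DDB·A·CDB·CD·A·CDB·DDB·CDB·CDB·DDB·A·CDB·CD·A·CDB·DDB·CDB·CDB·DDB·A·CDB·DDB·A·CDB·DDB·CDB·CDB·DDB
    A ↦ CD
    B ↦ DDB
    C ↦ A
    D ↦ CDB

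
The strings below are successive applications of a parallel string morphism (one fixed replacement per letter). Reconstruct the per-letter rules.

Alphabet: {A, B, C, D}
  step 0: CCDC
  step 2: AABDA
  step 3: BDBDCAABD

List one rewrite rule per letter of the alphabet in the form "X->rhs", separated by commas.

A->BD, B->CA, C->D, D->A

  step 2 ⇒ step 3: AABDA ⇒ BD·BD·CA·A·BD
    A ↦ BD
    B ↦ CA
    D ↦ A
    C ↦ D  (constrained at step 0)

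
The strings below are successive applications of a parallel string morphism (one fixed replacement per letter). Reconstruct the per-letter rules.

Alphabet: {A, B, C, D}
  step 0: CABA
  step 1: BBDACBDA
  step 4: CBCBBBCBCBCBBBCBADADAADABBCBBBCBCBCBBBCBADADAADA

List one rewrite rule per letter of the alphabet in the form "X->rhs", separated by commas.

A->DA, B->CB, C->BB, D->A

  step 0 ⇒ step 1: CABA ⇒ BB·DA·CB·DA
    A ↦ DA
    B ↦ CB
    C ↦ BB
    D ↦ A  (constrained at step 1)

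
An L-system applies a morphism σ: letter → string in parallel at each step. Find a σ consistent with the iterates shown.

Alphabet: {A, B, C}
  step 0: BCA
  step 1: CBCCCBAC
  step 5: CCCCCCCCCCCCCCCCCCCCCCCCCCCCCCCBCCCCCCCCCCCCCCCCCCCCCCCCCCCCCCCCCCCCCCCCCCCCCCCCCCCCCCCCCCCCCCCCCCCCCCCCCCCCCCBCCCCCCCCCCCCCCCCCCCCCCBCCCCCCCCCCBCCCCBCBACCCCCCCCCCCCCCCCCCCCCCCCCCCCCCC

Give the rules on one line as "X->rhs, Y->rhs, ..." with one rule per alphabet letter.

  step 0 ⇒ step 1: BCA ⇒ CBC·CC·BAC
    A ↦ BAC
    B ↦ CBC
    C ↦ CC

A->BAC, B->CBC, C->CC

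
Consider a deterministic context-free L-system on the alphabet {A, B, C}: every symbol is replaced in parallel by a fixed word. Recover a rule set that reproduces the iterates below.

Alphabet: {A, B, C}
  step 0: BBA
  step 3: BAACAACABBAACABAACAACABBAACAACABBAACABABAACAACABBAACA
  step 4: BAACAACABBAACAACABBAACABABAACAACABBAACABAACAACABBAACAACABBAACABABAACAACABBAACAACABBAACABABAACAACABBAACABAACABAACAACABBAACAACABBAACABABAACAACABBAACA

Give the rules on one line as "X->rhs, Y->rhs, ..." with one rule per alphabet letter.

  step 3 ⇒ step 4: BAACAACABBAACABAACAACABBAACAACABBAACABABAACAACABBAACA ⇒ BA·ACA·ACA·BBA·ACA·ACA·BBA·ACA·BA·BA·ACA·ACA·BBA·ACA·BA·ACA·ACA·BBA·ACA·ACA·BBA·ACA·BA·BA·ACA·ACA·BBA·ACA·ACA·BBA·ACA·BA·BA·ACA·ACA·BBA·ACA·BA·ACA·BA·ACA·ACA·BBA·ACA·ACA·BBA·ACA·BA·BA·ACA·ACA·BBA·ACA
    A ↦ ACA
    B ↦ BA
    C ↦ BBA

A->ACA, B->BA, C->BBA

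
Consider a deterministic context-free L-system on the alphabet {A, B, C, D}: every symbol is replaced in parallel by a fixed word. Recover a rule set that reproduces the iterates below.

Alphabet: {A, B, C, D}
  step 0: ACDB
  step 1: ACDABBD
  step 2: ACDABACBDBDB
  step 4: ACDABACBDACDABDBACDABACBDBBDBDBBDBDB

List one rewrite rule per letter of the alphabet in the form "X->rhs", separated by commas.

A->AC, B->BD, C->DA, D->B

  step 1 ⇒ step 2: ACDABBD ⇒ AC·DA·B·AC·BD·BD·B
    A ↦ AC
    B ↦ BD
    C ↦ DA
    D ↦ B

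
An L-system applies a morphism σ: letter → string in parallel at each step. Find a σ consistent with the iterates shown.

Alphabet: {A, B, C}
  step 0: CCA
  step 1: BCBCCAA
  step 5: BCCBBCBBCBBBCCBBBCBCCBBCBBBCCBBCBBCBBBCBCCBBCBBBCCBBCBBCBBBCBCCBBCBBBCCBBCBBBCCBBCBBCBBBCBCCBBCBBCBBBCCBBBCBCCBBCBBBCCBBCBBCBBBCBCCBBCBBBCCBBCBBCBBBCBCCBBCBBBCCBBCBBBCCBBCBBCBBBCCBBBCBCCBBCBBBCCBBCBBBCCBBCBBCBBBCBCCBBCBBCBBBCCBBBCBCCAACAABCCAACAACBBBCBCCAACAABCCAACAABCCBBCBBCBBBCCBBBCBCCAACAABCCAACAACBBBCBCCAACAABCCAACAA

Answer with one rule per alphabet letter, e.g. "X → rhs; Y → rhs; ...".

A->CAA, B->CBB, C->BC

  step 0 ⇒ step 1: CCA ⇒ BC·BC·CAA
    A ↦ CAA
    C ↦ BC
    B ↦ CBB  (constrained at step 1)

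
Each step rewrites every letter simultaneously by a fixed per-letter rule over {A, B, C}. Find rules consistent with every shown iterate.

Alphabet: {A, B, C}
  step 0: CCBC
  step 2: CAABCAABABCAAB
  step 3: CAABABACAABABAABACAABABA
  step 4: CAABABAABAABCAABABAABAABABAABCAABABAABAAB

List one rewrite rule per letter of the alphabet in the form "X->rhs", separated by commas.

  step 3 ⇒ step 4: CAABABACAABABAABACAABABA ⇒ CA·AB·AB·A·AB·A·AB·CA·AB·AB·A·AB·A·AB·AB·A·AB·CA·AB·AB·A·AB·A·AB
    A ↦ AB
    B ↦ A
    C ↦ CA

A->AB, B->A, C->CA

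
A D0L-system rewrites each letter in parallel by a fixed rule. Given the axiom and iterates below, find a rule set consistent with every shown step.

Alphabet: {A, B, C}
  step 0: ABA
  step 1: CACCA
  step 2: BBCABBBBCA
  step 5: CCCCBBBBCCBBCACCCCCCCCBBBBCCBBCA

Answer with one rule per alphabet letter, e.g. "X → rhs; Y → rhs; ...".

  step 1 ⇒ step 2: CACCA ⇒ BB·CA·BB·BB·CA
    A ↦ CA
    C ↦ BB
  step 0 ⇒ step 1: ABA ⇒ CA·C·CA
    B ↦ C

A->CA, B->C, C->BB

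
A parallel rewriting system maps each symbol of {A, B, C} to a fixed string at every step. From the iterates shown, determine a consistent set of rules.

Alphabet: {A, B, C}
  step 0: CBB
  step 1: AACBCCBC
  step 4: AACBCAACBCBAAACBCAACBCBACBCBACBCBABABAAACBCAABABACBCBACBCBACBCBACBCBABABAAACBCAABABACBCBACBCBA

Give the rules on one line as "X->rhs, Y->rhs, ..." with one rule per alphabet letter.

  step 0 ⇒ step 1: CBB ⇒ AA·CBC·CBC
    B ↦ CBC
    C ↦ AA
    A ↦ BA  (constrained at step 1)

A->BA, B->CBC, C->AA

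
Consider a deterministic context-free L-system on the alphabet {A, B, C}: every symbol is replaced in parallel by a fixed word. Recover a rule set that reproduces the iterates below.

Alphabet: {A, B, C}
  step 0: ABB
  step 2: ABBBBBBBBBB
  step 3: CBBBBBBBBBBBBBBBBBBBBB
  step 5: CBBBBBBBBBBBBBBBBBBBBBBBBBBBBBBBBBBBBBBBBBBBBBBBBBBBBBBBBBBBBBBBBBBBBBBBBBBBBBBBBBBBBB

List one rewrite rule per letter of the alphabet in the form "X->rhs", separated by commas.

  step 2 ⇒ step 3: ABBBBBBBBBB ⇒ CB·BB·BB·BB·BB·BB·BB·BB·BB·BB·BB
    A ↦ CB
    B ↦ BB
    C ↦ A  (constrained at step 3)

A->CB, B->BB, C->A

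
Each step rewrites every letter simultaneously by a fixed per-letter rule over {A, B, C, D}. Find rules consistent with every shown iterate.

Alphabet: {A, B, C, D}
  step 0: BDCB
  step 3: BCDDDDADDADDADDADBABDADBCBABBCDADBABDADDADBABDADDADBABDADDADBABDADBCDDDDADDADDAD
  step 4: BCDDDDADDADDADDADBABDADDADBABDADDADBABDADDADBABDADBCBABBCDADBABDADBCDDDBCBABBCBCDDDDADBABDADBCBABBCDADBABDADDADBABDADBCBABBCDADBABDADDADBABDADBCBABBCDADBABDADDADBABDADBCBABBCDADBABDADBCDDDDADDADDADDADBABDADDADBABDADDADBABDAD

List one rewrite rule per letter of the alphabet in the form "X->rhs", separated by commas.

  step 3 ⇒ step 4: BCDDDDADDADDADDADBABDADBCBABBCDADBABDADDADBABDADDADBABDADDADBABDADBCDDDDADDADDAD ⇒ BC·DDD·DAD·DAD·DAD·DAD·BAB·DAD·DAD·BAB·DAD·DAD·BAB·DAD·DAD·BAB·DAD·BC·BAB·BC·DAD·BAB·DAD·BC·DDD·BC·BAB·BC·BC·DDD·DAD·BAB·DAD·BC·BAB·BC·DAD·BAB·DAD·DAD·BAB·DAD·BC·BAB·BC·DAD·BAB·DAD·DAD·BAB·DAD·BC·BAB·BC·DAD·BAB·DAD·DAD·BAB·DAD·BC·BAB·BC·DAD·BAB·DAD·BC·DDD·DAD·DAD·DAD·DAD·BAB·DAD·DAD·BAB·DAD·DAD·BAB·DAD
    A ↦ BAB
    B ↦ BC
    C ↦ DDD
    D ↦ DAD

A->BAB, B->BC, C->DDD, D->DAD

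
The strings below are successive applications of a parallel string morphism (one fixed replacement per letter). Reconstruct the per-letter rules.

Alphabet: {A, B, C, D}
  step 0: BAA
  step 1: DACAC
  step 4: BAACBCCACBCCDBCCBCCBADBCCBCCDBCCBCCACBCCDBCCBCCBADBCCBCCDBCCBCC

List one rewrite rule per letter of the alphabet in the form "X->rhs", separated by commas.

  step 0 ⇒ step 1: BAA ⇒ D·AC·AC
    A ↦ AC
    B ↦ D
    C ↦ BCC  (constrained at step 1)
    D ↦ BA  (constrained at step 1)

A->AC, B->D, C->BCC, D->BA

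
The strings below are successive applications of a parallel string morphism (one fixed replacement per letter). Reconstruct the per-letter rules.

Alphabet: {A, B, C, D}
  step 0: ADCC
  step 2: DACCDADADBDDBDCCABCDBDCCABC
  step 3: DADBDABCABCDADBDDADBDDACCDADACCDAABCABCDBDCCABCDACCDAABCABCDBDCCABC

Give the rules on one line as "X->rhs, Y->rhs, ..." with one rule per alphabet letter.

A->DBD, B->CC, C->ABC, D->DA

  step 2 ⇒ step 3: DACCDADADBDDBDCCABCDBDCCABC ⇒ DA·DBD·ABC·ABC·DA·DBD·DA·DBD·DA·CC·DA·DA·CC·DA·ABC·ABC·DBD·CC·ABC·DA·CC·DA·ABC·ABC·DBD·CC·ABC
    A ↦ DBD
    B ↦ CC
    C ↦ ABC
    D ↦ DA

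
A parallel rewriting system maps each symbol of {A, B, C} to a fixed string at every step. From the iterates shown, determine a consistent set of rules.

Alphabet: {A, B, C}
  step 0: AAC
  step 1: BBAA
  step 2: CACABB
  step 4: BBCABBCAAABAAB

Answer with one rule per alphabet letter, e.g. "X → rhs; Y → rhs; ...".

A->B, B->CA, C->AA

  step 1 ⇒ step 2: BBAA ⇒ CA·CA·B·B
    A ↦ B
    B ↦ CA
  step 0 ⇒ step 1: AAC ⇒ B·B·AA
    C ↦ AA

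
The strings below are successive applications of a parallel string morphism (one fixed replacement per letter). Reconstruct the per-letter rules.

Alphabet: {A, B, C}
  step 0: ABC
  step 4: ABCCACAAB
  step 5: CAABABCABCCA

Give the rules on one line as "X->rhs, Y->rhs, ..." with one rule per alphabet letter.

  step 4 ⇒ step 5: ABCCACAAB ⇒ C·A·AB·AB·C·AB·C·C·A
    A ↦ C
    B ↦ A
    C ↦ AB

A->C, B->A, C->AB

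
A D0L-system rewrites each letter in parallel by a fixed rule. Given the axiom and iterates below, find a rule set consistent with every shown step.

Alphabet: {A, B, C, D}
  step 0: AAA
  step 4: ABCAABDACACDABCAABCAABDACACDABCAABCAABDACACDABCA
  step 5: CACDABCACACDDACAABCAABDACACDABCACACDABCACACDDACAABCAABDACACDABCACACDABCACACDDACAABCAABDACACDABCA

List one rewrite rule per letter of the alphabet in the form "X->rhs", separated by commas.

  step 4 ⇒ step 5: ABCAABDACACDABCAABCAABDACACDABCAABCAABDACACDABCA ⇒ CA·CD·AB·CA·CA·CD·DA·CA·AB·CA·AB·DA·CA·CD·AB·CA·CA·CD·AB·CA·CA·CD·DA·CA·AB·CA·AB·DA·CA·CD·AB·CA·CA·CD·AB·CA·CA·CD·DA·CA·AB·CA·AB·DA·CA·CD·AB·CA
    A ↦ CA
    B ↦ CD
    C ↦ AB
    D ↦ DA

A->CA, B->CD, C->AB, D->DA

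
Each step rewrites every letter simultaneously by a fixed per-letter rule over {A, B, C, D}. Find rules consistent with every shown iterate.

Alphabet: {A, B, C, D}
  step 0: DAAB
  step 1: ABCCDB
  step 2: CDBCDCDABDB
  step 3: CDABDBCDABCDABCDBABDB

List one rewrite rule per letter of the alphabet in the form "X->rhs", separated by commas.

A->C, B->DB, C->CD, D->AB

  step 2 ⇒ step 3: CDBCDCDABDB ⇒ CD·AB·DB·CD·AB·CD·AB·C·DB·AB·DB
    A ↦ C
    B ↦ DB
    C ↦ CD
    D ↦ AB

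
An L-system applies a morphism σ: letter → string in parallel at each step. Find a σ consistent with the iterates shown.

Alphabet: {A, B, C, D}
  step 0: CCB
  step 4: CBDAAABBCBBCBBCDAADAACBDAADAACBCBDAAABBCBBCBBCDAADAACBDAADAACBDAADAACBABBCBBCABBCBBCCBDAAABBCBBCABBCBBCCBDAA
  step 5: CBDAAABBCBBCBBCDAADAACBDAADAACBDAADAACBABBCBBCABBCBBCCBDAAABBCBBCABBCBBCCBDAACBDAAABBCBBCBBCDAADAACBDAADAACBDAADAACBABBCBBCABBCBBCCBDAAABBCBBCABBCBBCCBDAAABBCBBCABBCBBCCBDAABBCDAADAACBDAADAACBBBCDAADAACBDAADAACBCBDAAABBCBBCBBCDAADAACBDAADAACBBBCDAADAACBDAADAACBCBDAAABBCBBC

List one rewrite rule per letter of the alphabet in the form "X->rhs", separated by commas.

A->BBC, B->DAA, C->CB, D->A

  step 4 ⇒ step 5: CBDAAABBCBBCBBCDAADAACBDAADAACBCBDAAABBCBBCBBCDAADAACBDAADAACBDAADAACBABBCBBCABBCBBCCBDAAABBCBBCABBCBBCCBDAA ⇒ CB·DAA·A·BBC·BBC·BBC·DAA·DAA·CB·DAA·DAA·CB·DAA·DAA·CB·A·BBC·BBC·A·BBC·BBC·CB·DAA·A·BBC·BBC·A·BBC·BBC·CB·DAA·CB·DAA·A·BBC·BBC·BBC·DAA·DAA·CB·DAA·DAA·CB·DAA·DAA·CB·A·BBC·BBC·A·BBC·BBC·CB·DAA·A·BBC·BBC·A·BBC·BBC·CB·DAA·A·BBC·BBC·A·BBC·BBC·CB·DAA·BBC·DAA·DAA·CB·DAA·DAA·CB·BBC·DAA·DAA·CB·DAA·DAA·CB·CB·DAA·A·BBC·BBC·BBC·DAA·DAA·CB·DAA·DAA·CB·BBC·DAA·DAA·CB·DAA·DAA·CB·CB·DAA·A·BBC·BBC
    A ↦ BBC
    B ↦ DAA
    C ↦ CB
    D ↦ A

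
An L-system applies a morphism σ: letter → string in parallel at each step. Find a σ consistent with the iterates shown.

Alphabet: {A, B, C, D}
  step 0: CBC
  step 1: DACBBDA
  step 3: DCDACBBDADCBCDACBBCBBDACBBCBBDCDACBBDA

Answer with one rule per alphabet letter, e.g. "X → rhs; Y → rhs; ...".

A->BC, B->CBB, C->DA, D->DC

  step 0 ⇒ step 1: CBC ⇒ DA·CBB·DA
    B ↦ CBB
    C ↦ DA
    A ↦ BC  (constrained at step 1)
    D ↦ DC  (constrained at step 1)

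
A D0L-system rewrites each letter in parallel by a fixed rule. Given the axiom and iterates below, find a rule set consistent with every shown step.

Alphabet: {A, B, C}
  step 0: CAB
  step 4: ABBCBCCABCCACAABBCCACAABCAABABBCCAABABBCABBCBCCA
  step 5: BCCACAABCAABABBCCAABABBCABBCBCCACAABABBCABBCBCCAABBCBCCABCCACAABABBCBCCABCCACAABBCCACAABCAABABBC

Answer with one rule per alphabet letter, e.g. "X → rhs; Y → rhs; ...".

A->BC, B->CA, C->AB

  step 4 ⇒ step 5: ABBCBCCABCCACAABBCCACAABCAABABBCCAABABBCABBCBCCA ⇒ BC·CA·CA·AB·CA·AB·AB·BC·CA·AB·AB·BC·AB·BC·BC·CA·CA·AB·AB·BC·AB·BC·BC·CA·AB·BC·BC·CA·BC·CA·CA·AB·AB·BC·BC·CA·BC·CA·CA·AB·BC·CA·CA·AB·CA·AB·AB·BC
    A ↦ BC
    B ↦ CA
    C ↦ AB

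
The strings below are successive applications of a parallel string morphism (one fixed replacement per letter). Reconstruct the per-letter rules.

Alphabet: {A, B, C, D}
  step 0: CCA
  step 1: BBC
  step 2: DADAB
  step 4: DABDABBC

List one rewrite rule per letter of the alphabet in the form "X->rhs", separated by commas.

A->C, B->DA, C->B, D->B

  step 1 ⇒ step 2: BBC ⇒ DA·DA·B
    B ↦ DA
    C ↦ B
  step 0 ⇒ step 1: CCA ⇒ B·B·C
    A ↦ C
    D ↦ B  (constrained at step 2)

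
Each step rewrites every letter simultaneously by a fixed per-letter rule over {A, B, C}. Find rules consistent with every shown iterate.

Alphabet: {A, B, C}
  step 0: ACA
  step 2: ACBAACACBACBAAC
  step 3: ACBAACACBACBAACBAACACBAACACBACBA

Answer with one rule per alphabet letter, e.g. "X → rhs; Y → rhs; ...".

A->ACB, B->AC, C->A

  step 2 ⇒ step 3: ACBAACACBACBAAC ⇒ ACB·A·AC·ACB·ACB·A·ACB·A·AC·ACB·A·AC·ACB·ACB·A
    A ↦ ACB
    B ↦ AC
    C ↦ A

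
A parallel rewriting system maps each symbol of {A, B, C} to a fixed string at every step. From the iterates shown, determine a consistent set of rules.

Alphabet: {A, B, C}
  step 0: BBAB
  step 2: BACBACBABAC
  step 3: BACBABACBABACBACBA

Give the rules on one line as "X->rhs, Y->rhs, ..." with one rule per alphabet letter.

  step 2 ⇒ step 3: BACBACBABAC ⇒ BA·C·BA·BA·C·BA·BA·C·BA·C·BA
    A ↦ C
    B ↦ BA
    C ↦ BA

A->C, B->BA, C->BA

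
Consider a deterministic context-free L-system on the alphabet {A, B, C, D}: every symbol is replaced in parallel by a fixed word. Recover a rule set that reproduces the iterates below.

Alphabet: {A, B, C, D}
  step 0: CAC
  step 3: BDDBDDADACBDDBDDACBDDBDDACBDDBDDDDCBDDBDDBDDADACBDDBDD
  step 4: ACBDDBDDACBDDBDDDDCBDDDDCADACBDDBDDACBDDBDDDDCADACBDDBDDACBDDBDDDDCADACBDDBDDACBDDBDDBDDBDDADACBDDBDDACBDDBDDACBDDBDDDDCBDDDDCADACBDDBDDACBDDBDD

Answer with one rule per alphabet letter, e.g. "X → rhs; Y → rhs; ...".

  step 3 ⇒ step 4: BDDBDDADACBDDBDDACBDDBDDACBDDBDDDDCBDDBDDBDDADACBDDBDD ⇒ AC·BDD·BDD·AC·BDD·BDD·DDC·BDD·DDC·AD·AC·BDD·BDD·AC·BDD·BDD·DDC·AD·AC·BDD·BDD·AC·BDD·BDD·DDC·AD·AC·BDD·BDD·AC·BDD·BDD·BDD·BDD·AD·AC·BDD·BDD·AC·BDD·BDD·AC·BDD·BDD·DDC·BDD·DDC·AD·AC·BDD·BDD·AC·BDD·BDD
    A ↦ DDC
    B ↦ AC
    C ↦ AD
    D ↦ BDD

A->DDC, B->AC, C->AD, D->BDD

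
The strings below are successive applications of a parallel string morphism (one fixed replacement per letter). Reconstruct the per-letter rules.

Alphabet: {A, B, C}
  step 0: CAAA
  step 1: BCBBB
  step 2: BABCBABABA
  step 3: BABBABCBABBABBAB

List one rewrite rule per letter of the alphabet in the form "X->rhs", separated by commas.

A->B, B->BA, C->BC

  step 2 ⇒ step 3: BABCBABABA ⇒ BA·B·BA·BC·BA·B·BA·B·BA·B
    A ↦ B
    B ↦ BA
    C ↦ BC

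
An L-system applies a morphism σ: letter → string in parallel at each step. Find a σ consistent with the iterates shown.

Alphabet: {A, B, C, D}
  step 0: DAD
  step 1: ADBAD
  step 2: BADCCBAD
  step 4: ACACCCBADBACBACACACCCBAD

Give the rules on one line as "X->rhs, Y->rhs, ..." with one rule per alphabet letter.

A->B, B->CC, C->AC, D->AD

  step 1 ⇒ step 2: ADBAD ⇒ B·AD·CC·B·AD
    A ↦ B
    B ↦ CC
    D ↦ AD
    C ↦ AC  (constrained at step 2)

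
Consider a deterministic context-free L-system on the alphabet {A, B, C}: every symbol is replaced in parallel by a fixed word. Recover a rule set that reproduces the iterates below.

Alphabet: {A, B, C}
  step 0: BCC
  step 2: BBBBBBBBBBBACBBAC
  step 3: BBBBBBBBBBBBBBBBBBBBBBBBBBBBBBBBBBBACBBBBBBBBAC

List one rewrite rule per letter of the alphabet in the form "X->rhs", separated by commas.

A->BB, B->BBB, C->AC

  step 2 ⇒ step 3: BBBBBBBBBBBACBBAC ⇒ BBB·BBB·BBB·BBB·BBB·BBB·BBB·BBB·BBB·BBB·BBB·BB·AC·BBB·BBB·BB·AC
    A ↦ BB
    B ↦ BBB
    C ↦ AC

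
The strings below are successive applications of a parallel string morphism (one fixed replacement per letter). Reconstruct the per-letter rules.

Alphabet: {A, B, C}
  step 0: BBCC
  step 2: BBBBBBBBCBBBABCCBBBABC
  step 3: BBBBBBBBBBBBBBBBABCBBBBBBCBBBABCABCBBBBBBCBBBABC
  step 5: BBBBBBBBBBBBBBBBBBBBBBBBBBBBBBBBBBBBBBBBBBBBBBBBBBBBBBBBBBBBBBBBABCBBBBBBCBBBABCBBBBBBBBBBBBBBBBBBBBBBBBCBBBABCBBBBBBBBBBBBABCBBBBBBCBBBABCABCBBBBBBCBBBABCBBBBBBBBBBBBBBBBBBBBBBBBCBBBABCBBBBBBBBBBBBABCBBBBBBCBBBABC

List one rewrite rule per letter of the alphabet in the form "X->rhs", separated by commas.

  step 2 ⇒ step 3: BBBBBBBBCBBBABCCBBBABC ⇒ BB·BB·BB·BB·BB·BB·BB·BB·ABC·BB·BB·BB·CB·BB·ABC·ABC·BB·BB·BB·CB·BB·ABC
    A ↦ CB
    B ↦ BB
    C ↦ ABC

A->CB, B->BB, C->ABC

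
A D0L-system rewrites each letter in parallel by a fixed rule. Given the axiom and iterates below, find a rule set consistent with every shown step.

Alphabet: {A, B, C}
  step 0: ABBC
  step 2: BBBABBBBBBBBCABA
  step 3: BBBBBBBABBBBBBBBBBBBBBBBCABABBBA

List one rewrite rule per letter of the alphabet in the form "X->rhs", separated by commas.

A->BA, B->BB, C->CA

  step 2 ⇒ step 3: BBBABBBBBBBBCABA ⇒ BB·BB·BB·BA·BB·BB·BB·BB·BB·BB·BB·BB·CA·BA·BB·BA
    A ↦ BA
    B ↦ BB
    C ↦ CA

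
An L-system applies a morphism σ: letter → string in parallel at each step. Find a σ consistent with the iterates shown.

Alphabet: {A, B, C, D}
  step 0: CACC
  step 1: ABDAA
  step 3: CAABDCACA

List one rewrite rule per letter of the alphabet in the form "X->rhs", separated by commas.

  step 0 ⇒ step 1: CACC ⇒ A·BD·A·A
    A ↦ BD
    C ↦ A
    B ↦ C  (constrained at step 1)
    D ↦ A  (constrained at step 1)

A->BD, B->C, C->A, D->A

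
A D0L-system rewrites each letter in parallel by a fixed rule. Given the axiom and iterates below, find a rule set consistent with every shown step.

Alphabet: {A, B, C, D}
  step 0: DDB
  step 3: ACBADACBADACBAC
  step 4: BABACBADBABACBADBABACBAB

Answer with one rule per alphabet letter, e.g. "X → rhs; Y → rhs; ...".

A->B, B->AC, C->AB, D->AD

  step 3 ⇒ step 4: ACBADACBADACBAC ⇒ B·AB·AC·B·AD·B·AB·AC·B·AD·B·AB·AC·B·AB
    A ↦ B
    B ↦ AC
    C ↦ AB
    D ↦ AD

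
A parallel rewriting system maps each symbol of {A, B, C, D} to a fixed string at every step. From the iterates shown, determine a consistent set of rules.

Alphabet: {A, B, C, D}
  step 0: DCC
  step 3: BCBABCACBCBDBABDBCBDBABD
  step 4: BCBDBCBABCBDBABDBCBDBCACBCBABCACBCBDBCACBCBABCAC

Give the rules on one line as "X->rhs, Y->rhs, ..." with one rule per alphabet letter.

A->BA, B->BC, C->BD, D->AC

  step 3 ⇒ step 4: BCBABCACBCBDBABDBCBDBABD ⇒ BC·BD·BC·BA·BC·BD·BA·BD·BC·BD·BC·AC·BC·BA·BC·AC·BC·BD·BC·AC·BC·BA·BC·AC
    A ↦ BA
    B ↦ BC
    C ↦ BD
    D ↦ AC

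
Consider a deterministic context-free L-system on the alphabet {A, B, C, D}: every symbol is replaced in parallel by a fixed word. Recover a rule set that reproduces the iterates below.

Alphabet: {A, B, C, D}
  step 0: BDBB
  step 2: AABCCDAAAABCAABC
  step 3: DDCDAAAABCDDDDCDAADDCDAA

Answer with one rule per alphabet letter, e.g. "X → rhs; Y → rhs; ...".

  step 2 ⇒ step 3: AABCCDAAAABCAABC ⇒ D·D·CD·AA·AA·BC·D·D·D·D·CD·AA·D·D·CD·AA
    A ↦ D
    B ↦ CD
    C ↦ AA
    D ↦ BC

A->D, B->CD, C->AA, D->BC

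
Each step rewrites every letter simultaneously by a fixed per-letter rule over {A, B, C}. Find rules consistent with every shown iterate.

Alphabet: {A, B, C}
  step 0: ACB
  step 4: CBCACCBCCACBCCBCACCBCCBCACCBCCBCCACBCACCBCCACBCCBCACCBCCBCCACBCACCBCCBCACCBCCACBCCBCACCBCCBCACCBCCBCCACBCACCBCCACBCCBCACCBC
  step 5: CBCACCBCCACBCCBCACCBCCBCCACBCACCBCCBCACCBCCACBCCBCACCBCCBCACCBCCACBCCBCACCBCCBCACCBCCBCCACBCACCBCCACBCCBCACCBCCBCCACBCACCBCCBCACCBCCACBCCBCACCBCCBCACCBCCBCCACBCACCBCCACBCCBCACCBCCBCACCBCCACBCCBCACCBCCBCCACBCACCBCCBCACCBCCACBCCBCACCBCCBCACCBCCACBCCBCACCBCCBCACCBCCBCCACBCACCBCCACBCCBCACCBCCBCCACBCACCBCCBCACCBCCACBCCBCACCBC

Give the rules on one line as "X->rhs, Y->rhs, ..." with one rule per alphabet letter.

  step 4 ⇒ step 5: CBCACCBCCACBCCBCACCBCCBCACCBCCBCCACBCACCBCCACBCCBCACCBCCBCCACBCACCBCCBCACCBCCACBCCBCACCBCCBCACCBCCBCCACBCACCBCCACBCCBCACCBC ⇒ CBC·AC·CBC·CA·CBC·CBC·AC·CBC·CBC·CA·CBC·AC·CBC·CBC·AC·CBC·CA·CBC·CBC·AC·CBC·CBC·AC·CBC·CA·CBC·CBC·AC·CBC·CBC·AC·CBC·CBC·CA·CBC·AC·CBC·CA·CBC·CBC·AC·CBC·CBC·CA·CBC·AC·CBC·CBC·AC·CBC·CA·CBC·CBC·AC·CBC·CBC·AC·CBC·CBC·CA·CBC·AC·CBC·CA·CBC·CBC·AC·CBC·CBC·AC·CBC·CA·CBC·CBC·AC·CBC·CBC·CA·CBC·AC·CBC·CBC·AC·CBC·CA·CBC·CBC·AC·CBC·CBC·AC·CBC·CA·CBC·CBC·AC·CBC·CBC·AC·CBC·CBC·CA·CBC·AC·CBC·CA·CBC·CBC·AC·CBC·CBC·CA·CBC·AC·CBC·CBC·AC·CBC·CA·CBC·CBC·AC·CBC
    A ↦ CA
    B ↦ AC
    C ↦ CBC

A->CA, B->AC, C->CBC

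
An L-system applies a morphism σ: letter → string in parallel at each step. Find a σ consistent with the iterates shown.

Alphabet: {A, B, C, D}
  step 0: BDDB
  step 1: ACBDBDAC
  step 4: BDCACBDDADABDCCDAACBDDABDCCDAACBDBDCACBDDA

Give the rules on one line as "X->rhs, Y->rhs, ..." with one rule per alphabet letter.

A->C, B->AC, C->DA, D->BD

  step 0 ⇒ step 1: BDDB ⇒ AC·BD·BD·AC
    B ↦ AC
    D ↦ BD
    A ↦ C  (constrained at step 1)
    C ↦ DA  (constrained at step 1)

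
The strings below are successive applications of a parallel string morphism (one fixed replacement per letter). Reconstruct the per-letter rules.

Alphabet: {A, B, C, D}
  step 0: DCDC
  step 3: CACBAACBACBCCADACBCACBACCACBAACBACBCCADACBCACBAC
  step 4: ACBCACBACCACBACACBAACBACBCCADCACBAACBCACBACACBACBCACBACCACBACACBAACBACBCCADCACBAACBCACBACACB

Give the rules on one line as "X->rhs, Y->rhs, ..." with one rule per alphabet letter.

A->C, B->A, C->ACB, D->CAD

  step 3 ⇒ step 4: CACBAACBACBCCADACBCACBACCACBAACBACBCCADACBCACBAC ⇒ ACB·C·ACB·A·C·C·ACB·A·C·ACB·A·ACB·ACB·C·CAD·C·ACB·A·ACB·C·ACB·A·C·ACB·ACB·C·ACB·A·C·C·ACB·A·C·ACB·A·ACB·ACB·C·CAD·C·ACB·A·ACB·C·ACB·A·C·ACB
    A ↦ C
    B ↦ A
    C ↦ ACB
    D ↦ CAD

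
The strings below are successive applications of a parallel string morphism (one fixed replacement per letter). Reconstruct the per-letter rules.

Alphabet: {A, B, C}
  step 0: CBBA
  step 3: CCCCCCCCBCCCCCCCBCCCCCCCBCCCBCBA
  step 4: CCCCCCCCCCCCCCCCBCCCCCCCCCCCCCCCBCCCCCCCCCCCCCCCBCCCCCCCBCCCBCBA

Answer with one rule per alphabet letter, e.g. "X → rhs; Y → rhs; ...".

  step 3 ⇒ step 4: CCCCCCCCBCCCCCCCBCCCCCCCBCCCBCBA ⇒ CC·CC·CC·CC·CC·CC·CC·CC·BC·CC·CC·CC·CC·CC·CC·CC·BC·CC·CC·CC·CC·CC·CC·CC·BC·CC·CC·CC·BC·CC·BC·BA
    A ↦ BA
    B ↦ BC
    C ↦ CC

A->BA, B->BC, C->CC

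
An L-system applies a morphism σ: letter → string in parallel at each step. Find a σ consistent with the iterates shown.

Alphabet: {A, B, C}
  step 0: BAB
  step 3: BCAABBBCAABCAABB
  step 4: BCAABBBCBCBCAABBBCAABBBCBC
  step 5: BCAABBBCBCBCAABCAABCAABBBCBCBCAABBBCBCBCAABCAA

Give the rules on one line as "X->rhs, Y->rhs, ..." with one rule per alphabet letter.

  step 4 ⇒ step 5: BCAABBBCBCBCAABBBCAABBBCBC ⇒ BC·AA·B·B·BC·BC·BC·AA·BC·AA·BC·AA·B·B·BC·BC·BC·AA·B·B·BC·BC·BC·AA·BC·AA
    A ↦ B
    B ↦ BC
    C ↦ AA

A->B, B->BC, C->AA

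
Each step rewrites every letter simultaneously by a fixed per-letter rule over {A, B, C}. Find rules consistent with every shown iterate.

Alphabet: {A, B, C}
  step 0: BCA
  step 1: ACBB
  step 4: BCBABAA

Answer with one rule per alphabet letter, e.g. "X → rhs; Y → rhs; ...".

  step 0 ⇒ step 1: BCA ⇒ A·CB·B
    A ↦ B
    B ↦ A
    C ↦ CB

A->B, B->A, C->CB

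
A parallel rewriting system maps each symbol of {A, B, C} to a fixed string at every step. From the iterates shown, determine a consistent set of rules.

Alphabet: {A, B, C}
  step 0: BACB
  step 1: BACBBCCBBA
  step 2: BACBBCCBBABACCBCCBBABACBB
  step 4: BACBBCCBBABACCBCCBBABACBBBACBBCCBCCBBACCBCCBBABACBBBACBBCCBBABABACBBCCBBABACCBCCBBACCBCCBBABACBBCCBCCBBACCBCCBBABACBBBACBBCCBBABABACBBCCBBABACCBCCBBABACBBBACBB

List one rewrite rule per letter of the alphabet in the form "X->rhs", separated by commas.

A->CBB, B->BA, C->CCB

  step 1 ⇒ step 2: BACBBCCBBA ⇒ BA·CBB·CCB·BA·BA·CCB·CCB·BA·BA·CBB
    A ↦ CBB
    B ↦ BA
    C ↦ CCB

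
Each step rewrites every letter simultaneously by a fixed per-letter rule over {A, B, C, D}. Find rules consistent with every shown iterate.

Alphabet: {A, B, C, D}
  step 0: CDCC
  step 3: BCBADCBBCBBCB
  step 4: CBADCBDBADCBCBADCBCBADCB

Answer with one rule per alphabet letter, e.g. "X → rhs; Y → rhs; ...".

A->D, B->CB, C->AD, D->B

  step 3 ⇒ step 4: BCBADCBBCBBCB ⇒ CB·AD·CB·D·B·AD·CB·CB·AD·CB·CB·AD·CB
    A ↦ D
    B ↦ CB
    C ↦ AD
    D ↦ B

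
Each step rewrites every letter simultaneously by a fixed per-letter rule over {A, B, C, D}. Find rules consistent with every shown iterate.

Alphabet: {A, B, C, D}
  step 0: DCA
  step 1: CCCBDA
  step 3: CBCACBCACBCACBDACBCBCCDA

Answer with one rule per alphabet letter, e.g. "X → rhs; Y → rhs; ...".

A->DA, B->CA, C->CB, D->CC

  step 0 ⇒ step 1: DCA ⇒ CC·CB·DA
    A ↦ DA
    C ↦ CB
    D ↦ CC
    B ↦ CA  (constrained at step 1)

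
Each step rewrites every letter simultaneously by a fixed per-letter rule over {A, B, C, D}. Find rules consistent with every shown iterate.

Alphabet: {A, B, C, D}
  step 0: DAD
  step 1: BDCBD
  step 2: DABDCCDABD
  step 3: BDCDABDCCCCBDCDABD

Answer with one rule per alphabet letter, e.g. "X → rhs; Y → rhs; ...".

A->C, B->DA, C->CC, D->BD

  step 2 ⇒ step 3: DABDCCDABD ⇒ BD·C·DA·BD·CC·CC·BD·C·DA·BD
    A ↦ C
    B ↦ DA
    C ↦ CC
    D ↦ BD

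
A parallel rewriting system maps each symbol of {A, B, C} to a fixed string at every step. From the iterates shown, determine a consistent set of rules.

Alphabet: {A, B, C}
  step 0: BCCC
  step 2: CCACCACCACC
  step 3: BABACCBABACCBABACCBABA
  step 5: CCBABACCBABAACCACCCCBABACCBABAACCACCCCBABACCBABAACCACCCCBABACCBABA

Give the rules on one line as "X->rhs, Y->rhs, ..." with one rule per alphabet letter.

  step 2 ⇒ step 3: CCACCACCACC ⇒ BA·BA·CC·BA·BA·CC·BA·BA·CC·BA·BA
    A ↦ CC
    C ↦ BA
    B ↦ A  (constrained at step 0)

A->CC, B->A, C->BA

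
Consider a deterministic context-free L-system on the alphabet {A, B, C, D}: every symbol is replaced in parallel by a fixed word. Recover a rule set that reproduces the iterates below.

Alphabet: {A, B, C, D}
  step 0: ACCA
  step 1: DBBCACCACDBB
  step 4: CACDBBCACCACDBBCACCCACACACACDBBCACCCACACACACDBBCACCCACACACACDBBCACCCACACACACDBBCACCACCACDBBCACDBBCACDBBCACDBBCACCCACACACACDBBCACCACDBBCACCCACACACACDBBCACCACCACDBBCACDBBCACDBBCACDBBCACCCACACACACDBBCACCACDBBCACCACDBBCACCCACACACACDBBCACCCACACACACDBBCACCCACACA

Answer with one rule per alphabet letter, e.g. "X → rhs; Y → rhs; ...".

A->DBB, B->CA, C->CAC, D->CCA

  step 0 ⇒ step 1: ACCA ⇒ DBB·CAC·CAC·DBB
    A ↦ DBB
    C ↦ CAC
    B ↦ CA  (constrained at step 1)
    D ↦ CCA  (constrained at step 1)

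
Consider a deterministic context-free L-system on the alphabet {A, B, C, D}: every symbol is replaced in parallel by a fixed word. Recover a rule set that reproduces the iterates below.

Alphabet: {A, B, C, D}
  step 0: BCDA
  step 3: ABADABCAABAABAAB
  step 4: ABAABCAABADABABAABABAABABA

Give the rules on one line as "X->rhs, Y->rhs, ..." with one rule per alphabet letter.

  step 3 ⇒ step 4: ABADABCAABAABAAB ⇒ AB·A·AB·CA·AB·A·D·AB·AB·A·AB·AB·A·AB·AB·A
    A ↦ AB
    B ↦ A
    C ↦ D
    D ↦ CA

A->AB, B->A, C->D, D->CA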